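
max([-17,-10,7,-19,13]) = 13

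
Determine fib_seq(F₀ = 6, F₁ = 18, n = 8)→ [6, 18, 24, 42, 66, 108, 174, 282]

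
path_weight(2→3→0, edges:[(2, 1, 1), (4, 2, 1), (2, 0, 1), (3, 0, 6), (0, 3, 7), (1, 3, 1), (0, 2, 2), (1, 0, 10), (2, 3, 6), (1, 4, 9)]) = w(2→3)=6 + w(3→0)=6
= 12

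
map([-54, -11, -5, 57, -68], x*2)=[-108, -22, -10, 114, -136]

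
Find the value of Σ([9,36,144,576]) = 9 + 36 + 144 + 576
= 765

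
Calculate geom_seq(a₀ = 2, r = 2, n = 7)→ a_0 = 2*2^0 = 2
a_1 = 2*2^1 = 4
a_2 = 2*2^2 = 8
...
= [2, 4, 8, 16, 32, 64, 128]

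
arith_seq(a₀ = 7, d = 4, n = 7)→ [7, 11, 15, 19, 23, 27, 31]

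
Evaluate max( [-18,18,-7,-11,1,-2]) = 18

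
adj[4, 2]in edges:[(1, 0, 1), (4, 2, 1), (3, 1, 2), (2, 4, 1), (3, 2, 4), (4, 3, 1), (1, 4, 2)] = 1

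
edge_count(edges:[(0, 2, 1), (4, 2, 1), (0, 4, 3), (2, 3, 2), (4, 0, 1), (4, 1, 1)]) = 6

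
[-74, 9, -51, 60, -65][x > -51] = keep x where x > -51: -74✗, 9✓, -51✗, 60✓, -65✗
= [9, 60]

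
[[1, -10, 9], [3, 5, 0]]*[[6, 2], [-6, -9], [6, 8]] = [[120, 164], [-12, -39]]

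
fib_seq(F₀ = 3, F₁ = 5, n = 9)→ F_2 = F_1 + F_0 = 8
F_3 = F_2 + F_1 = 13
F_4 = F_3 + F_2 = 21
...
= [3, 5, 8, 13, 21, 34, 55, 89, 144]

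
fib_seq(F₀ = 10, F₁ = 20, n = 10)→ [10, 20, 30, 50, 80, 130, 210, 340, 550, 890]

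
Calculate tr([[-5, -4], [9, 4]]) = -1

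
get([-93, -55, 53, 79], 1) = -55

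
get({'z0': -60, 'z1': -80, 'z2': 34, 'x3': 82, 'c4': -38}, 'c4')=-38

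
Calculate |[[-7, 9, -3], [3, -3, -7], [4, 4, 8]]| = -568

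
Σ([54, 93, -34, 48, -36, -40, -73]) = 12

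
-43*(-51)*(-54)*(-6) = 710532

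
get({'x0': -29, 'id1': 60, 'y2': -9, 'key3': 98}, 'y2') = -9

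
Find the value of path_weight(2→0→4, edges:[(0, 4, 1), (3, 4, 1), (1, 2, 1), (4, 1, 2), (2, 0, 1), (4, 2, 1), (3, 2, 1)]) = 2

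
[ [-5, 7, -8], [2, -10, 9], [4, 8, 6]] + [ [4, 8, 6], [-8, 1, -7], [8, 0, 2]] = [[-1, 15, -2], [-6, -9, 2], [12, 8, 8]]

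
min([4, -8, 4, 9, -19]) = -19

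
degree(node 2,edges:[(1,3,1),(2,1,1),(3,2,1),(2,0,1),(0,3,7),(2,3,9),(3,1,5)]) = 4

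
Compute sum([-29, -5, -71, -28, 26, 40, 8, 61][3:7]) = 46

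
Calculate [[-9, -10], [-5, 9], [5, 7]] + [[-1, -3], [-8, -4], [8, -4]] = [[-10, -13], [-13, 5], [13, 3]]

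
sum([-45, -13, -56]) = -114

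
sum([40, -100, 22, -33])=-71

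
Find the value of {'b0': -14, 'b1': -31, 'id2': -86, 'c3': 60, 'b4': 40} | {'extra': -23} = {'b0': -14, 'b1': -31, 'id2': -86, 'c3': 60, 'b4': 40, 'extra': -23}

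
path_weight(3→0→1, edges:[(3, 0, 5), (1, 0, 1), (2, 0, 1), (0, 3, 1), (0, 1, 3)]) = w(3→0)=5 + w(0→1)=3
= 8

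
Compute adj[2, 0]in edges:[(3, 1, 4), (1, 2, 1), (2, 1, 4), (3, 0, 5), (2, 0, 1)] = 1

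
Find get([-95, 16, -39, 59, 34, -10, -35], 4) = 34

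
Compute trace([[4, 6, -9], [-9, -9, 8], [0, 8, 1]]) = -4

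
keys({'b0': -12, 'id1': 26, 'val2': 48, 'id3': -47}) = ['b0', 'id1', 'val2', 'id3']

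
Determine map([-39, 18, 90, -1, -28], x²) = [1521, 324, 8100, 1, 784]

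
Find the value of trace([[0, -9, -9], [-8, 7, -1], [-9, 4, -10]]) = diagonal: 0 + 7 + (-10)
= -3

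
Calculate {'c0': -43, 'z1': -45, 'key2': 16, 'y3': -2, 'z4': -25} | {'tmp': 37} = {'c0': -43, 'z1': -45, 'key2': 16, 'y3': -2, 'z4': -25, 'tmp': 37}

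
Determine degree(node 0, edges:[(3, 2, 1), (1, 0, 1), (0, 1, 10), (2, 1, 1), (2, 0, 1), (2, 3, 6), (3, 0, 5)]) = incident: (1,0), (0,1), (2,0), (3,0)
= 4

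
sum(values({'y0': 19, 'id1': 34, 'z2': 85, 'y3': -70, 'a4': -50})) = 18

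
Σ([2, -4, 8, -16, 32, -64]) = 2 + -4 + 8 + -16 + 32 + -64
= -42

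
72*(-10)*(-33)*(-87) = -2067120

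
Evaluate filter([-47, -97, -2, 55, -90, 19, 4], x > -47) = [-2, 55, 19, 4]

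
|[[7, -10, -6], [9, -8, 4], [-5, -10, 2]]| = 1328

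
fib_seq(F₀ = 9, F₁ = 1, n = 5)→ F_2 = F_1 + F_0 = 10
F_3 = F_2 + F_1 = 11
F_4 = F_3 + F_2 = 21
= [9, 1, 10, 11, 21]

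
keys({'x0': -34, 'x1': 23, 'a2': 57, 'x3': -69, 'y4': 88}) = ['x0', 'x1', 'a2', 'x3', 'y4']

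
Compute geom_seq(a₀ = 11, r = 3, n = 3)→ [11, 33, 99]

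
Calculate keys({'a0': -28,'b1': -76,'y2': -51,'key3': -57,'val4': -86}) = ['a0', 'b1', 'y2', 'key3', 'val4']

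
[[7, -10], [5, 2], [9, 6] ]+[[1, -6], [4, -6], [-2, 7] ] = [[8, -16], [9, -4], [7, 13]]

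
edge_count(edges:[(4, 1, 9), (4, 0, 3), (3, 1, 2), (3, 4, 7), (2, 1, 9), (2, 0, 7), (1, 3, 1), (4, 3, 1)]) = 8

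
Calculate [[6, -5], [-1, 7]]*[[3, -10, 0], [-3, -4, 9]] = C[0][0] = (6)*(3) + (-5)*(-3) = 33
C[0][1] = (6)*(-10) + (-5)*(-4) = -40
C[0][2] = (6)*(0) + (-5)*(9) = -45
C[1][0] = (-1)*(3) + (7)*(-3) = -24
C[1][1] = (-1)*(-10) + (7)*(-4) = -18
C[1][2] = (-1)*(0) + (7)*(9) = 63
= [[33, -40, -45], [-24, -18, 63]]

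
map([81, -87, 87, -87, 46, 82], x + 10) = 81+10=91, -87+10=-77, 87+10=97, -87+10=-77, 46+10=56, 82+10=92
= [91, -77, 97, -77, 56, 92]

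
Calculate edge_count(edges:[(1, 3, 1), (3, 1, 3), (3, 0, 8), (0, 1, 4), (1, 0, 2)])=5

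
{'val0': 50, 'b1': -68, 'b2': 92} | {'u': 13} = {'val0': 50, 'b1': -68, 'b2': 92, 'u': 13}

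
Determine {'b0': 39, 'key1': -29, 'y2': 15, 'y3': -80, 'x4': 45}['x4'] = 45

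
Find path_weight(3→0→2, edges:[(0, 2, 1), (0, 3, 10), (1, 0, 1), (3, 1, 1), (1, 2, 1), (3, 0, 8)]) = 9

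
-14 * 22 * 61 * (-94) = 1766072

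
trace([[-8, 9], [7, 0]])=-8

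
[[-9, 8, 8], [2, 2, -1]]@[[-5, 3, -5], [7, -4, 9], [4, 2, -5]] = [[133, -43, 77], [0, -4, 13]]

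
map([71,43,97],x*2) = 71*2=142, 43*2=86, 97*2=194
= [142, 86, 194]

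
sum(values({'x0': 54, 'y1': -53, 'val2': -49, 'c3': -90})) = -138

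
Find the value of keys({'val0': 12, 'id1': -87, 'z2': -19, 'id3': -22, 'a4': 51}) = ['val0', 'id1', 'z2', 'id3', 'a4']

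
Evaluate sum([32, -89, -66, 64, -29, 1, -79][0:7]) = slice → [32, -89, -66, 64, -29, 1, -79]
32 + (-89) + (-66) + 64 + (-29) + 1 + (-79)
= -166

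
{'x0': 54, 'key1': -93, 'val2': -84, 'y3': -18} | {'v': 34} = {'x0': 54, 'key1': -93, 'val2': -84, 'y3': -18, 'v': 34}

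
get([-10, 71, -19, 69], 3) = 69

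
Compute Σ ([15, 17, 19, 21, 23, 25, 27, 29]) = 15 + 17 + 19 + 21 + 23 + 25 + 27 + 29
= 176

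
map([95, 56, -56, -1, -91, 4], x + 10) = 95+10=105, 56+10=66, -56+10=-46, -1+10=9, -91+10=-81, 4+10=14
= [105, 66, -46, 9, -81, 14]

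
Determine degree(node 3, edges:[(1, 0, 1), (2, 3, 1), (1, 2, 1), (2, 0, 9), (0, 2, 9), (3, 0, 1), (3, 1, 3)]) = 3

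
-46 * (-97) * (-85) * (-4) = 1517080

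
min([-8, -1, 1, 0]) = -8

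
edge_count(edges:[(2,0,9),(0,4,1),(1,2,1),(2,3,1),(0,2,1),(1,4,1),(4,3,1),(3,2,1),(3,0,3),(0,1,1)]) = 10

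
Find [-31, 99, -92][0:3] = [-31, 99, -92]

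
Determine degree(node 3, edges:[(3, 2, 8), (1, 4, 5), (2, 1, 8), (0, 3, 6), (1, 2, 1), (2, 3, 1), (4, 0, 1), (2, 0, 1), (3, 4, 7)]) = 4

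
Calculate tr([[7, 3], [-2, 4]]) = 11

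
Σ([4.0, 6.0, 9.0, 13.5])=32.5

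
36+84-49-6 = 65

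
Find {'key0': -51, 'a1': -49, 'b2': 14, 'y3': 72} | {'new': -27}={'key0': -51, 'a1': -49, 'b2': 14, 'y3': 72, 'new': -27}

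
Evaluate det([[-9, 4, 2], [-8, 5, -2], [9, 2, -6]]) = (1)*(-9)*det([[5, -2], [2, -6]]) + (-1)*(4)*det([[-8, -2], [9, -6]]) + (1)*(2)*det([[-8, 5], [9, 2]])
= 234 + -264 + -122
= -152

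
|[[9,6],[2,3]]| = 15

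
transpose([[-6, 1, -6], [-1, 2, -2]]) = [[-6, -1], [1, 2], [-6, -2]]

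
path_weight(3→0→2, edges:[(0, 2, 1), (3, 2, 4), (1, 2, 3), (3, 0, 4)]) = 5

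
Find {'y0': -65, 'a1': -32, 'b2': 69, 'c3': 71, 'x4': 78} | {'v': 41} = {'y0': -65, 'a1': -32, 'b2': 69, 'c3': 71, 'x4': 78, 'v': 41}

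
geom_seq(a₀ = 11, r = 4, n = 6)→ a_0 = 11*4^0 = 11
a_1 = 11*4^1 = 44
a_2 = 11*4^2 = 176
...
= [11, 44, 176, 704, 2816, 11264]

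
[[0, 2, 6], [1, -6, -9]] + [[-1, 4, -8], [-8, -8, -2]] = [[-1, 6, -2], [-7, -14, -11]]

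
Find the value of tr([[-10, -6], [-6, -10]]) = diagonal: (-10) + (-10)
= -20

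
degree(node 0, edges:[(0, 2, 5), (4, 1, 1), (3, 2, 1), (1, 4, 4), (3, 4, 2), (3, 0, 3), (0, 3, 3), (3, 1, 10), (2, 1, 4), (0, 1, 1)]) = 4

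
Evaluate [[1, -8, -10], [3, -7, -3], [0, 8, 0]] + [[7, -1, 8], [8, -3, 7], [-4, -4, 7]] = [[8, -9, -2], [11, -10, 4], [-4, 4, 7]]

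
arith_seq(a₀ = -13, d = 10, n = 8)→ a_0 = -13 + 0*10 = -13
a_1 = -13 + 1*10 = -3
a_2 = -13 + 2*10 = 7
...
= [-13, -3, 7, 17, 27, 37, 47, 57]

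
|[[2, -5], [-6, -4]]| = (2)*(-4) - (-5)*(-6)
= -38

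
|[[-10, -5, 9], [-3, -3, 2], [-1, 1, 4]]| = 36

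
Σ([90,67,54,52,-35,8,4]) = 240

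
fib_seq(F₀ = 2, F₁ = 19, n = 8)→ F_2 = F_1 + F_0 = 21
F_3 = F_2 + F_1 = 40
F_4 = F_3 + F_2 = 61
...
= [2, 19, 21, 40, 61, 101, 162, 263]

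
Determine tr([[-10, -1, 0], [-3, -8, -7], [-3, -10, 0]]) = diagonal: (-10) + (-8) + 0
= -18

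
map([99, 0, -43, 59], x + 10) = [109, 10, -33, 69]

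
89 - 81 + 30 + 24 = 62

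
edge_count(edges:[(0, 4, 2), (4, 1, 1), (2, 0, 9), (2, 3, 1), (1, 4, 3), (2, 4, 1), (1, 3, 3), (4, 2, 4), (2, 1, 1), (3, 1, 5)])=10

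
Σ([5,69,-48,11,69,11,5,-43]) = 79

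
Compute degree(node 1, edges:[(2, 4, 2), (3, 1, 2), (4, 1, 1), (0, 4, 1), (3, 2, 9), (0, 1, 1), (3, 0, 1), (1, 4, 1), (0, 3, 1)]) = 4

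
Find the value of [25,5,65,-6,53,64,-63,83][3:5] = [-6, 53]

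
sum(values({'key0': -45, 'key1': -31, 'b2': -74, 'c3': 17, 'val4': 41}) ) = (-45) + (-31) + (-74) + 17 + 41
= -92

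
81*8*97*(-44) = -2765664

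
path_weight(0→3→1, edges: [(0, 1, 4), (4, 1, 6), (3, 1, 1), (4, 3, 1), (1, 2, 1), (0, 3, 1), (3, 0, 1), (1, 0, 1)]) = w(0→3)=1 + w(3→1)=1
= 2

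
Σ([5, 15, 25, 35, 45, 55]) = 5 + 15 + 25 + 35 + 45 + 55
= 180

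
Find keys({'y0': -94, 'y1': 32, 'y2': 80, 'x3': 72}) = ['y0', 'y1', 'y2', 'x3']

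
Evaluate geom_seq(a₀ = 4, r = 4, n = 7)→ [4, 16, 64, 256, 1024, 4096, 16384]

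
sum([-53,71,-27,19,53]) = 63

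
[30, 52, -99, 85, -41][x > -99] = [30, 52, 85, -41]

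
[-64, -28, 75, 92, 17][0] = -64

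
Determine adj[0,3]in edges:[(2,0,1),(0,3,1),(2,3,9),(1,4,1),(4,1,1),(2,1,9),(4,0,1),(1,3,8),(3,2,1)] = 1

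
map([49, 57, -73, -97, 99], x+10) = [59, 67, -63, -87, 109]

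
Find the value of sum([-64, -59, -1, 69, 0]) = (-64) + (-59) + (-1) + 69 + 0
= -55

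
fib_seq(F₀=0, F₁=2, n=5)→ [0, 2, 2, 4, 6]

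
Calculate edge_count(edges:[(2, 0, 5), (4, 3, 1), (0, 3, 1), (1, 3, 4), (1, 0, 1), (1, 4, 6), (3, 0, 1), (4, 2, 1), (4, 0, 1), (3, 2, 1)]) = 10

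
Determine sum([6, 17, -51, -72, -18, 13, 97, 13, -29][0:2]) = slice → [6, 17]
6 + 17
= 23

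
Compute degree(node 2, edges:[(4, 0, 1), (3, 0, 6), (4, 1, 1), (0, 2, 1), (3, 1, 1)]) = 1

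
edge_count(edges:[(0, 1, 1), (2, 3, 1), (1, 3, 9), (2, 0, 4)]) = 4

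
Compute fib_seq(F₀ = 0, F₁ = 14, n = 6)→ F_2 = F_1 + F_0 = 14
F_3 = F_2 + F_1 = 28
F_4 = F_3 + F_2 = 42
...
= [0, 14, 14, 28, 42, 70]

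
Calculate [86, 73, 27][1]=73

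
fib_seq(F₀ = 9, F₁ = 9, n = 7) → F_2 = F_1 + F_0 = 18
F_3 = F_2 + F_1 = 27
F_4 = F_3 + F_2 = 45
...
= [9, 9, 18, 27, 45, 72, 117]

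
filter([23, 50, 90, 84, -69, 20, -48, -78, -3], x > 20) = keep x where x > 20: 23✓, 50✓, 90✓, 84✓, -69✗, 20✗, -48✗, -78✗, -3✗
= [23, 50, 90, 84]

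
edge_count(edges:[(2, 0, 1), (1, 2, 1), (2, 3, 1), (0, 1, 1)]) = 4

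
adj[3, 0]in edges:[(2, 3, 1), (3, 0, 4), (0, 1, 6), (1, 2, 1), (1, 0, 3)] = 4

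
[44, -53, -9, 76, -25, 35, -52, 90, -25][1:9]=[-53, -9, 76, -25, 35, -52, 90, -25]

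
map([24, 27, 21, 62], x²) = [576, 729, 441, 3844]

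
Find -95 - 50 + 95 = -50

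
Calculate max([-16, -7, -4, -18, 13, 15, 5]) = 15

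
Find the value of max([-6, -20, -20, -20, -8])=-6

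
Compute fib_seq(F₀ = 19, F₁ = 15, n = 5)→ F_2 = F_1 + F_0 = 34
F_3 = F_2 + F_1 = 49
F_4 = F_3 + F_2 = 83
= [19, 15, 34, 49, 83]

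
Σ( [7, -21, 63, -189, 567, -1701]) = -1274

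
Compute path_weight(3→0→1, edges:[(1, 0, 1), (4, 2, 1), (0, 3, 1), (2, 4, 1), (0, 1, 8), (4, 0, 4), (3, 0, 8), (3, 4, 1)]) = 16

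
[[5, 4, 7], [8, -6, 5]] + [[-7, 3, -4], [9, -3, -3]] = [[-2, 7, 3], [17, -9, 2]]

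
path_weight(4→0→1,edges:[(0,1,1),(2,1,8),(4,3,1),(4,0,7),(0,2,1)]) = 8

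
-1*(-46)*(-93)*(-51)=218178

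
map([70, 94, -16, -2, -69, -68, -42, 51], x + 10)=[80, 104, -6, 8, -59, -58, -32, 61]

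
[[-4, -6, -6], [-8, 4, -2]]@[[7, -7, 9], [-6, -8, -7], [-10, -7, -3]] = C[0][0] = (-4)*(7) + (-6)*(-6) + (-6)*(-10) = 68
C[0][1] = (-4)*(-7) + (-6)*(-8) + (-6)*(-7) = 118
C[0][2] = (-4)*(9) + (-6)*(-7) + (-6)*(-3) = 24
C[1][0] = (-8)*(7) + (4)*(-6) + (-2)*(-10) = -60
C[1][1] = (-8)*(-7) + (4)*(-8) + (-2)*(-7) = 38
C[1][2] = (-8)*(9) + (4)*(-7) + (-2)*(-3) = -94
= [[68, 118, 24], [-60, 38, -94]]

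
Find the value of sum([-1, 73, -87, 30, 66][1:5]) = slice → [73, -87, 30, 66]
73 + (-87) + 30 + 66
= 82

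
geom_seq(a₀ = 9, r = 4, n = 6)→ [9, 36, 144, 576, 2304, 9216]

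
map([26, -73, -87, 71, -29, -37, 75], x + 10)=26+10=36, -73+10=-63, -87+10=-77, 71+10=81, -29+10=-19, -37+10=-27, 75+10=85
= [36, -63, -77, 81, -19, -27, 85]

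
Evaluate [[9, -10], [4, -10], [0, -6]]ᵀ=[[9, 4, 0], [-10, -10, -6]]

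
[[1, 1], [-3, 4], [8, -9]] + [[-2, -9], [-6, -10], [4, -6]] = [[-1, -8], [-9, -6], [12, -15]]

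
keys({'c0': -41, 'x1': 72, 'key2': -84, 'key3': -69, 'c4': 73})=['c0', 'x1', 'key2', 'key3', 'c4']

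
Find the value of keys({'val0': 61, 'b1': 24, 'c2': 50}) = ['val0', 'b1', 'c2']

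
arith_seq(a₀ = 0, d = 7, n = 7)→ a_0 = 0 + 0*7 = 0
a_1 = 0 + 1*7 = 7
a_2 = 0 + 2*7 = 14
...
= [0, 7, 14, 21, 28, 35, 42]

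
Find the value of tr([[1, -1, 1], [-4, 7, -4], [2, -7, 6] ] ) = 14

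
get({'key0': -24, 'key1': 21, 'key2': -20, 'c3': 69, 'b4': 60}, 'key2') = -20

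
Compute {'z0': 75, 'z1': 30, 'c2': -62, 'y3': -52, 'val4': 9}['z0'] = 75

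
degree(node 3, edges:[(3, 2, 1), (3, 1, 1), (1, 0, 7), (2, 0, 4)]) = incident: (3,2), (3,1)
= 2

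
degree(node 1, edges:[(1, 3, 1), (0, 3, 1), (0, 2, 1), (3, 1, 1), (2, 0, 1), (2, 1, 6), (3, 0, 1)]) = 3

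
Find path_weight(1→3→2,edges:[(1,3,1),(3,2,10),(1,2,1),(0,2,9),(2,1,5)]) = 11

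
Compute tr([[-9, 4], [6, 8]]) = -1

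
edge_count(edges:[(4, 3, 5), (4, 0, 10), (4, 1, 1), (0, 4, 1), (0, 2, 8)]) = 5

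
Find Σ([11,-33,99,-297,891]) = 671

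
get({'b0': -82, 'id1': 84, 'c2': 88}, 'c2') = 88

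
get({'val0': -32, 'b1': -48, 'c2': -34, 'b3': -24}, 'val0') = -32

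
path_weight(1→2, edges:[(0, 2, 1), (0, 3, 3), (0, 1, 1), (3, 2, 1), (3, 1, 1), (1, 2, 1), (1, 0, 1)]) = 1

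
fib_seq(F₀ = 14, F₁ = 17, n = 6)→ F_2 = F_1 + F_0 = 31
F_3 = F_2 + F_1 = 48
F_4 = F_3 + F_2 = 79
...
= [14, 17, 31, 48, 79, 127]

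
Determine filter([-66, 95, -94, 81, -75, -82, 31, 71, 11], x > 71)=[95, 81]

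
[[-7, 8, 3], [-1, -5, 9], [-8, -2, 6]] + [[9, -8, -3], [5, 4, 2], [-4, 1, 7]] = [[2, 0, 0], [4, -1, 11], [-12, -1, 13]]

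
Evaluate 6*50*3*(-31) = -27900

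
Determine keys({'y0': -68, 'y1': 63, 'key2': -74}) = ['y0', 'y1', 'key2']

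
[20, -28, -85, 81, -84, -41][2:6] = [-85, 81, -84, -41]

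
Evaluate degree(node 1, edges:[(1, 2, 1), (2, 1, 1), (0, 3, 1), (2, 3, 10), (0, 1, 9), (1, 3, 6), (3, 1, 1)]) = incident: (1,2), (2,1), (0,1), (1,3), (3,1)
= 5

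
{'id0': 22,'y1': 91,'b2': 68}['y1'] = 91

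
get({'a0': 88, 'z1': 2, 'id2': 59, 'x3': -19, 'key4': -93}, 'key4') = -93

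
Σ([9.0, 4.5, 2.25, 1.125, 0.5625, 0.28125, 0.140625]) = 17.859375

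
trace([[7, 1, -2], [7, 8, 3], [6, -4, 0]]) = diagonal: 7 + 8 + 0
= 15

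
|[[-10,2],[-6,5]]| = -38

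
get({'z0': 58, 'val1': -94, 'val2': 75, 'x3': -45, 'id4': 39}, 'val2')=75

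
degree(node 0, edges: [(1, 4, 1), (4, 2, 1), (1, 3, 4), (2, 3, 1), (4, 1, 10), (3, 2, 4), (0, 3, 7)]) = 1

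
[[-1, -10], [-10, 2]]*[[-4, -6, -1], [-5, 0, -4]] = C[0][0] = (-1)*(-4) + (-10)*(-5) = 54
C[0][1] = (-1)*(-6) + (-10)*(0) = 6
C[0][2] = (-1)*(-1) + (-10)*(-4) = 41
C[1][0] = (-10)*(-4) + (2)*(-5) = 30
C[1][1] = (-10)*(-6) + (2)*(0) = 60
C[1][2] = (-10)*(-1) + (2)*(-4) = 2
= [[54, 6, 41], [30, 60, 2]]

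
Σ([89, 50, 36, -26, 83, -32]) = 89 + 50 + 36 + (-26) + 83 + (-32)
= 200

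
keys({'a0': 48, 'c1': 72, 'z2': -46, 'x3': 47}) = ['a0', 'c1', 'z2', 'x3']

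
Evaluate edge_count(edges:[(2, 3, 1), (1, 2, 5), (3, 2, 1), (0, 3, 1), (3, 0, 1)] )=5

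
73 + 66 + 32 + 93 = 264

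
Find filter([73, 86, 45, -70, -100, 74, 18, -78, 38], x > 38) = [73, 86, 45, 74]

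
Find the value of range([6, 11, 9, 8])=5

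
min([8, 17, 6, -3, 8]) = -3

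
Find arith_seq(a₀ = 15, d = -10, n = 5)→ [15, 5, -5, -15, -25]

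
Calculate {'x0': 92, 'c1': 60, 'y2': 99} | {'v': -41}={'x0': 92, 'c1': 60, 'y2': 99, 'v': -41}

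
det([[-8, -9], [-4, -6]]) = (-8)*(-6) - (-9)*(-4)
= 12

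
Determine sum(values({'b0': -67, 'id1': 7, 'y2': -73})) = (-67) + 7 + (-73)
= -133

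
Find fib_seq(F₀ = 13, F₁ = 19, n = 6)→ F_2 = F_1 + F_0 = 32
F_3 = F_2 + F_1 = 51
F_4 = F_3 + F_2 = 83
...
= [13, 19, 32, 51, 83, 134]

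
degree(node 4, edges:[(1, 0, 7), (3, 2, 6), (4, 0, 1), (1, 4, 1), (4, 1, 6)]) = 3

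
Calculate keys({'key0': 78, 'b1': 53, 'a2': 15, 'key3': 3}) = ['key0', 'b1', 'a2', 'key3']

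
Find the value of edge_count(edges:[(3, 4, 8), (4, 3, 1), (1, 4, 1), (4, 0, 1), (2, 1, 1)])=5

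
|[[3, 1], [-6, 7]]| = 27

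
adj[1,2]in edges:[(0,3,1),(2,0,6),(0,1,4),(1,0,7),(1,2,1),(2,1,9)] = 1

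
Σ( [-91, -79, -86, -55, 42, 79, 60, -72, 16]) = (-91) + (-79) + (-86) + (-55) + 42 + 79 + 60 + (-72) + 16
= -186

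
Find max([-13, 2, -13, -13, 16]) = 16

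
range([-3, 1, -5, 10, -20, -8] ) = 30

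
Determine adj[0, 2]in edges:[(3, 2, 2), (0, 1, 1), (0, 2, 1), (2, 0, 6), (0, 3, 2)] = 1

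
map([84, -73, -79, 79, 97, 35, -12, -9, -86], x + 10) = [94, -63, -69, 89, 107, 45, -2, 1, -76]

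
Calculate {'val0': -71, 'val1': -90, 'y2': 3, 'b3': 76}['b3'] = 76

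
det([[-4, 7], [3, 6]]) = -45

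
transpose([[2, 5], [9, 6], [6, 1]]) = [[2, 9, 6], [5, 6, 1]]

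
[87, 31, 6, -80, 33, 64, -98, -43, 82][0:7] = [87, 31, 6, -80, 33, 64, -98]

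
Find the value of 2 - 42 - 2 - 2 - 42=-86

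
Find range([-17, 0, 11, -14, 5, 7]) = 28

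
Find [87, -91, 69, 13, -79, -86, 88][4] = -79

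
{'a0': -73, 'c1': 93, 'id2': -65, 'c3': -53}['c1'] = 93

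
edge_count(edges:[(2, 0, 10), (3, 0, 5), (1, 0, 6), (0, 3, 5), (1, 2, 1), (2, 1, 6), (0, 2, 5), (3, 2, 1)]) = 8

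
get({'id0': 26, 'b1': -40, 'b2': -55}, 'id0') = 26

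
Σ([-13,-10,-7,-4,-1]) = -35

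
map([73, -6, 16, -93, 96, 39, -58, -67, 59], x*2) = 73*2=146, -6*2=-12, 16*2=32, -93*2=-186, 96*2=192, 39*2=78, -58*2=-116, -67*2=-134, 59*2=118
= [146, -12, 32, -186, 192, 78, -116, -134, 118]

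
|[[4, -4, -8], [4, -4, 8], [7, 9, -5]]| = (1)*(4)*det([[-4, 8], [9, -5]]) + (-1)*(-4)*det([[4, 8], [7, -5]]) + (1)*(-8)*det([[4, -4], [7, 9]])
= -208 + -304 + -512
= -1024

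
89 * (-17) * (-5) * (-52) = -393380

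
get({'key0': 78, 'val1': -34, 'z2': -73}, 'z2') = -73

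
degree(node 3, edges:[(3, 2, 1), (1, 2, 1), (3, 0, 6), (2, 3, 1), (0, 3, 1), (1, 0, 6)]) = incident: (3,2), (3,0), (2,3), (0,3)
= 4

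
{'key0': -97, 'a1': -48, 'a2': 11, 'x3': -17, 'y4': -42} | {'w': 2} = {'key0': -97, 'a1': -48, 'a2': 11, 'x3': -17, 'y4': -42, 'w': 2}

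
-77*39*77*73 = -16879863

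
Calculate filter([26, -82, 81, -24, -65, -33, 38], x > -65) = [26, 81, -24, -33, 38]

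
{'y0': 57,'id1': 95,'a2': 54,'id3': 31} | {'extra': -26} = {'y0': 57, 'id1': 95, 'a2': 54, 'id3': 31, 'extra': -26}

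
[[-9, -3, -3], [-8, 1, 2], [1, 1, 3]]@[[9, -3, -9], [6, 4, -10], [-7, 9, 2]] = [[-78, -12, 105], [-80, 46, 66], [-6, 28, -13]]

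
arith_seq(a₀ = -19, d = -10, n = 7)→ [-19, -29, -39, -49, -59, -69, -79]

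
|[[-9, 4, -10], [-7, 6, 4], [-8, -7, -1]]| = (1)*(-9)*det([[6, 4], [-7, -1]]) + (-1)*(4)*det([[-7, 4], [-8, -1]]) + (1)*(-10)*det([[-7, 6], [-8, -7]])
= -198 + -156 + -970
= -1324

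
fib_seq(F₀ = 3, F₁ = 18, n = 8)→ [3, 18, 21, 39, 60, 99, 159, 258]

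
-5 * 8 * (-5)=200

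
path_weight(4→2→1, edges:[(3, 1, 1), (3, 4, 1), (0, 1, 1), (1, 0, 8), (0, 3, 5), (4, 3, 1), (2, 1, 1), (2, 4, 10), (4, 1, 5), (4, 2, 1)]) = w(4→2)=1 + w(2→1)=1
= 2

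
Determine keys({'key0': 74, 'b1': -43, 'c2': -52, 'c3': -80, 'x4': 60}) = ['key0', 'b1', 'c2', 'c3', 'x4']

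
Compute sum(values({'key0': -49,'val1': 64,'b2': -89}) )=-74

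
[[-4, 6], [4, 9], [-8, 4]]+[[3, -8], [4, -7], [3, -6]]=[[-1, -2], [8, 2], [-5, -2]]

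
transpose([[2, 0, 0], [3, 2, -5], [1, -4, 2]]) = [[2, 3, 1], [0, 2, -4], [0, -5, 2]]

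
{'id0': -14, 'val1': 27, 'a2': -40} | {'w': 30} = {'id0': -14, 'val1': 27, 'a2': -40, 'w': 30}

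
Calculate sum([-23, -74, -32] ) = -129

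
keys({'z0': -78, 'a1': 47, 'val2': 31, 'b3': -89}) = ['z0', 'a1', 'val2', 'b3']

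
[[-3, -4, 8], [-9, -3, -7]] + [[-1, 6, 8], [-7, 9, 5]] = [[-4, 2, 16], [-16, 6, -2]]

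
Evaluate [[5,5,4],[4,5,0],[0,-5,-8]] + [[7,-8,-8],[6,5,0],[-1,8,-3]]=[[12, -3, -4], [10, 10, 0], [-1, 3, -11]]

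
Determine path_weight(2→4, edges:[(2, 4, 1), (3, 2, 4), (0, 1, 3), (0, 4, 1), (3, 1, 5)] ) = w(2→4)=1
= 1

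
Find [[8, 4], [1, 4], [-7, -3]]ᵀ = [[8, 1, -7], [4, 4, -3]]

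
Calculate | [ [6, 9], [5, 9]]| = (6)*(9) - (9)*(5)
= 9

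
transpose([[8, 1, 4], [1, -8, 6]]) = [[8, 1], [1, -8], [4, 6]]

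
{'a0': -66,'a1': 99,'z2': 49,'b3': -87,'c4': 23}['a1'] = 99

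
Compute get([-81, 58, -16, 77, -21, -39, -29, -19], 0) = -81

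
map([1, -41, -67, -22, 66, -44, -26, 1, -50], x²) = (1)²=1, (-41)²=1681, (-67)²=4489, (-22)²=484, (66)²=4356, (-44)²=1936, (-26)²=676, (1)²=1, (-50)²=2500
= [1, 1681, 4489, 484, 4356, 1936, 676, 1, 2500]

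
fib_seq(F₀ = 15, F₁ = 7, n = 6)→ [15, 7, 22, 29, 51, 80]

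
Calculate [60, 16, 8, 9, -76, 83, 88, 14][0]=60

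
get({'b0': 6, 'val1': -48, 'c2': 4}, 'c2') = 4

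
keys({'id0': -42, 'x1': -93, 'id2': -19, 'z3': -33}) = ['id0', 'x1', 'id2', 'z3']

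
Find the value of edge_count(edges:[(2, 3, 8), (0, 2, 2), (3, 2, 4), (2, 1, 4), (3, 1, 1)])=5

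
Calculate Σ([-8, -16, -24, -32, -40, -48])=-168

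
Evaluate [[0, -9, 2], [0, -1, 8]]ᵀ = [[0, 0], [-9, -1], [2, 8]]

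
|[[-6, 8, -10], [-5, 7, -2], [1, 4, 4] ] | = 198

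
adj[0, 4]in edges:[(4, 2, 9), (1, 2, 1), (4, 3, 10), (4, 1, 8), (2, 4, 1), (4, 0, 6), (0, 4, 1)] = 1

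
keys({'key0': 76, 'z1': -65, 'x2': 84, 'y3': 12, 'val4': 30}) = ['key0', 'z1', 'x2', 'y3', 'val4']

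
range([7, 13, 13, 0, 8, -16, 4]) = 29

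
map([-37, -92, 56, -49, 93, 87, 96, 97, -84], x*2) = [-74, -184, 112, -98, 186, 174, 192, 194, -168]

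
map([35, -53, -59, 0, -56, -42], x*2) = 35*2=70, -53*2=-106, -59*2=-118, 0*2=0, -56*2=-112, -42*2=-84
= [70, -106, -118, 0, -112, -84]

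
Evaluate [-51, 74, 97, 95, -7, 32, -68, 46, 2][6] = -68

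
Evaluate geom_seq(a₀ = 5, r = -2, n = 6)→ [5, -10, 20, -40, 80, -160]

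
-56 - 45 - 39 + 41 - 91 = -190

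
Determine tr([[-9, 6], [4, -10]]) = -19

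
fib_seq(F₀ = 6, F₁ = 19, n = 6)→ F_2 = F_1 + F_0 = 25
F_3 = F_2 + F_1 = 44
F_4 = F_3 + F_2 = 69
...
= [6, 19, 25, 44, 69, 113]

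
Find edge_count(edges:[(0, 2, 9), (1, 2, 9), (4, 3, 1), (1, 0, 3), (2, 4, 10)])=5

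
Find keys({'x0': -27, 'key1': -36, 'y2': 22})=['x0', 'key1', 'y2']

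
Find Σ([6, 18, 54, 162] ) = 6 + 18 + 54 + 162
= 240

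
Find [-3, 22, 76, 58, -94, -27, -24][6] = -24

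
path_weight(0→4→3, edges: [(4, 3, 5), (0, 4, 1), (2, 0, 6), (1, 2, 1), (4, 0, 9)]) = 6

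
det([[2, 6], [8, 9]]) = (2)*(9) - (6)*(8)
= -30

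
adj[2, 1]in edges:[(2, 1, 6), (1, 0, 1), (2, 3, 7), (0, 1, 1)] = 6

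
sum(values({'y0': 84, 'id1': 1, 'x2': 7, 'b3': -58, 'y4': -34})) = 84 + 1 + 7 + (-58) + (-34)
= 0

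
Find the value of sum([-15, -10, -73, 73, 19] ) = -6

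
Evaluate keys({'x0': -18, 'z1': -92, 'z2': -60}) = ['x0', 'z1', 'z2']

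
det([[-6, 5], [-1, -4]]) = 29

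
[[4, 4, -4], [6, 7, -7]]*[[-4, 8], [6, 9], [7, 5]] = C[0][0] = (4)*(-4) + (4)*(6) + (-4)*(7) = -20
C[0][1] = (4)*(8) + (4)*(9) + (-4)*(5) = 48
C[1][0] = (6)*(-4) + (7)*(6) + (-7)*(7) = -31
C[1][1] = (6)*(8) + (7)*(9) + (-7)*(5) = 76
= [[-20, 48], [-31, 76]]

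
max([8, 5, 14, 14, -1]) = 14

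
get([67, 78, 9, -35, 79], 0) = 67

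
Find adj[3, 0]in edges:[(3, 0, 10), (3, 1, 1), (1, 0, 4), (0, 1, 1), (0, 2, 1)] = 10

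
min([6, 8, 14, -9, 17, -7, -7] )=-9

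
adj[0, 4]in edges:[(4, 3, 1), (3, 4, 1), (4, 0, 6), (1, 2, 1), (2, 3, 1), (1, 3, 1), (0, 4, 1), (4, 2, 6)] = 1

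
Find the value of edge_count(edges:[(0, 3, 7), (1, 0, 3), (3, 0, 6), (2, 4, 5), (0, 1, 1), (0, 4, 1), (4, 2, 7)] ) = 7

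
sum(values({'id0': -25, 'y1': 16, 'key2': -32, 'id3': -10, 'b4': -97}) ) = -148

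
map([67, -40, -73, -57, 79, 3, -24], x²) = (67)²=4489, (-40)²=1600, (-73)²=5329, (-57)²=3249, (79)²=6241, (3)²=9, (-24)²=576
= [4489, 1600, 5329, 3249, 6241, 9, 576]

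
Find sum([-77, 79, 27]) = (-77) + 79 + 27
= 29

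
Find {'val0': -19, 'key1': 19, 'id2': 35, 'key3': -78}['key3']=-78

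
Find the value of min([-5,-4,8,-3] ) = -5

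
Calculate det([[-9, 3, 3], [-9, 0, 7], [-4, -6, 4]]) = (1)*(-9)*det([[0, 7], [-6, 4]]) + (-1)*(3)*det([[-9, 7], [-4, 4]]) + (1)*(3)*det([[-9, 0], [-4, -6]])
= -378 + 24 + 162
= -192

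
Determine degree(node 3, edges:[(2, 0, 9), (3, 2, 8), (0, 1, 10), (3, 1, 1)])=incident: (3,2), (3,1)
= 2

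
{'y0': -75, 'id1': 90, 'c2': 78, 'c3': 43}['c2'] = 78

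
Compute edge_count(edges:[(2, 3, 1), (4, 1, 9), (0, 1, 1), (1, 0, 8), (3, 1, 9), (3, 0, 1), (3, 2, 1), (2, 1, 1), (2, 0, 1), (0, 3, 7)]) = 10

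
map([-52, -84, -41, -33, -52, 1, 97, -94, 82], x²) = [2704, 7056, 1681, 1089, 2704, 1, 9409, 8836, 6724]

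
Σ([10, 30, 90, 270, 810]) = 1210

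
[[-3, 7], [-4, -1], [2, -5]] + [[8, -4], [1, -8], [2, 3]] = [[5, 3], [-3, -9], [4, -2]]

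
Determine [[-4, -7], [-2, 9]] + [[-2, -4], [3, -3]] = [[-6, -11], [1, 6]]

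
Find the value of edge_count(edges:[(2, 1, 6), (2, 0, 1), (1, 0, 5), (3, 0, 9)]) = 4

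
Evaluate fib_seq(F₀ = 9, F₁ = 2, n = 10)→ F_2 = F_1 + F_0 = 11
F_3 = F_2 + F_1 = 13
F_4 = F_3 + F_2 = 24
...
= [9, 2, 11, 13, 24, 37, 61, 98, 159, 257]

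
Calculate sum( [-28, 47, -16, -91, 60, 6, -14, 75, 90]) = (-28) + 47 + (-16) + (-91) + 60 + 6 + (-14) + 75 + 90
= 129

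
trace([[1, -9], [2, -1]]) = 0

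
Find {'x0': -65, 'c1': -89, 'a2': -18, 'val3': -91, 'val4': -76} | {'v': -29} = {'x0': -65, 'c1': -89, 'a2': -18, 'val3': -91, 'val4': -76, 'v': -29}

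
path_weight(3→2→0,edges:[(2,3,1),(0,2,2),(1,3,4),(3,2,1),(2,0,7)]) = w(3→2)=1 + w(2→0)=7
= 8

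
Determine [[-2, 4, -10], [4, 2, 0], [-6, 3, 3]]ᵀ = [[-2, 4, -6], [4, 2, 3], [-10, 0, 3]]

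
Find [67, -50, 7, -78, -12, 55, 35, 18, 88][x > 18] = keep x where x > 18: 67✓, -50✗, 7✗, -78✗, -12✗, 55✓, 35✓, 18✗, 88✓
= [67, 55, 35, 88]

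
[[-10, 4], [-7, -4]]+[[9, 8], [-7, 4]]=[[-1, 12], [-14, 0]]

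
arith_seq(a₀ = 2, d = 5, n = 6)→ [2, 7, 12, 17, 22, 27]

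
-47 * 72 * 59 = -199656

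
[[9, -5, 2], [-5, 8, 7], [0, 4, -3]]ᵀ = [[9, -5, 0], [-5, 8, 4], [2, 7, -3]]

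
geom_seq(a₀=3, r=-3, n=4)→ a_0 = 3*(-3)^0 = 3
a_1 = 3*(-3)^1 = -9
a_2 = 3*(-3)^2 = 27
...
= [3, -9, 27, -81]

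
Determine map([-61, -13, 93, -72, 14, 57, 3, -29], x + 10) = [-51, -3, 103, -62, 24, 67, 13, -19]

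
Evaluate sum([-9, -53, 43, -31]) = (-9) + (-53) + 43 + (-31)
= -50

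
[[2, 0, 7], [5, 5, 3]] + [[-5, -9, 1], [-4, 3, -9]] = [[-3, -9, 8], [1, 8, -6]]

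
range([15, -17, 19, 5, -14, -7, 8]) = 36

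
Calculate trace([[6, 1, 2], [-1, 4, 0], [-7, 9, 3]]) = diagonal: 6 + 4 + 3
= 13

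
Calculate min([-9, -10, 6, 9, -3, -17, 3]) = -17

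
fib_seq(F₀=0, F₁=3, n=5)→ F_2 = F_1 + F_0 = 3
F_3 = F_2 + F_1 = 6
F_4 = F_3 + F_2 = 9
= [0, 3, 3, 6, 9]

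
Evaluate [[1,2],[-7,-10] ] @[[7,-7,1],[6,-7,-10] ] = [[19, -21, -19], [-109, 119, 93]]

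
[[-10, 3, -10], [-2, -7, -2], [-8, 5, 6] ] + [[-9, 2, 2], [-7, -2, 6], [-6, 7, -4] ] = [[-19, 5, -8], [-9, -9, 4], [-14, 12, 2]]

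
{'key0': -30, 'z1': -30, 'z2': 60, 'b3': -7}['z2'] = 60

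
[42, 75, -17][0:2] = [42, 75]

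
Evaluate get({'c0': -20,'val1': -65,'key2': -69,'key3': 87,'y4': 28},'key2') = -69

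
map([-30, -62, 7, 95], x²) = (-30)²=900, (-62)²=3844, (7)²=49, (95)²=9025
= [900, 3844, 49, 9025]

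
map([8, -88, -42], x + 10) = 8+10=18, -88+10=-78, -42+10=-32
= [18, -78, -32]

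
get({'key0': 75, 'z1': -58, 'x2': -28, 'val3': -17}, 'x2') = -28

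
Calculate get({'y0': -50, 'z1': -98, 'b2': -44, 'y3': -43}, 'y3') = -43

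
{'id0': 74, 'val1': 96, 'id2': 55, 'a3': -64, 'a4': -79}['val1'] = 96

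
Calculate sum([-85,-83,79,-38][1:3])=slice → [-83, 79]
(-83) + 79
= -4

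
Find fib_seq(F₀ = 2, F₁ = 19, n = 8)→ F_2 = F_1 + F_0 = 21
F_3 = F_2 + F_1 = 40
F_4 = F_3 + F_2 = 61
...
= [2, 19, 21, 40, 61, 101, 162, 263]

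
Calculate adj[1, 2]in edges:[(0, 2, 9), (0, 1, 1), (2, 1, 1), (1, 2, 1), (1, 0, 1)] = 1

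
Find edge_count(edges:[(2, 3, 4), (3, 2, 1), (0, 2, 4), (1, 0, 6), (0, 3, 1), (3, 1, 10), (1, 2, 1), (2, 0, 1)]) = 8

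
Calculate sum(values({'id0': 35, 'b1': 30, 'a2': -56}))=9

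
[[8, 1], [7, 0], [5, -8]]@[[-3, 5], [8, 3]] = C[0][0] = (8)*(-3) + (1)*(8) = -16
C[0][1] = (8)*(5) + (1)*(3) = 43
C[1][0] = (7)*(-3) + (0)*(8) = -21
C[1][1] = (7)*(5) + (0)*(3) = 35
C[2][0] = (5)*(-3) + (-8)*(8) = -79
C[2][1] = (5)*(5) + (-8)*(3) = 1
= [[-16, 43], [-21, 35], [-79, 1]]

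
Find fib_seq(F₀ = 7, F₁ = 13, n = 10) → F_2 = F_1 + F_0 = 20
F_3 = F_2 + F_1 = 33
F_4 = F_3 + F_2 = 53
...
= [7, 13, 20, 33, 53, 86, 139, 225, 364, 589]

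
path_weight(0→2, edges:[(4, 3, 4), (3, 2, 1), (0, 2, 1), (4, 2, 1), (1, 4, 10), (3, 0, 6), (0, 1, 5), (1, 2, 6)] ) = 1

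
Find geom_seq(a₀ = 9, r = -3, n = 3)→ [9, -27, 81]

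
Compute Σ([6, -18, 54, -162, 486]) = 6 + -18 + 54 + -162 + 486
= 366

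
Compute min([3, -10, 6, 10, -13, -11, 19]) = -13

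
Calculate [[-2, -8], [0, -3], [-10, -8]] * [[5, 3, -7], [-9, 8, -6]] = [[62, -70, 62], [27, -24, 18], [22, -94, 118]]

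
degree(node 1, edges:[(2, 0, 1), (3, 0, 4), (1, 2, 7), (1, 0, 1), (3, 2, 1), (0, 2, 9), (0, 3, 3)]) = incident: (1,2), (1,0)
= 2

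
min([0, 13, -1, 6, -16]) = -16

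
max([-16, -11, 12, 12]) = 12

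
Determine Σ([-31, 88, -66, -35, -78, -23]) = -145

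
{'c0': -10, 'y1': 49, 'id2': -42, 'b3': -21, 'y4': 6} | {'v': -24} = {'c0': -10, 'y1': 49, 'id2': -42, 'b3': -21, 'y4': 6, 'v': -24}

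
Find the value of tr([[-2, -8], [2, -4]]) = diagonal: (-2) + (-4)
= -6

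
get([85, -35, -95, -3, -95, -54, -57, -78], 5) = -54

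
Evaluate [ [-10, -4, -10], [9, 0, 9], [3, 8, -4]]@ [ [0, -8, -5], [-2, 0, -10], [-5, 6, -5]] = [[58, 20, 140], [-45, -18, -90], [4, -48, -75]]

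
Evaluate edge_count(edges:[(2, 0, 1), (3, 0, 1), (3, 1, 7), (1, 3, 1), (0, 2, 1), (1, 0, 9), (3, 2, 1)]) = 7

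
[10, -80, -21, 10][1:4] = [-80, -21, 10]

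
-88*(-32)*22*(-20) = -1239040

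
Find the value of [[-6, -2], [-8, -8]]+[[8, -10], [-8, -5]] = [[2, -12], [-16, -13]]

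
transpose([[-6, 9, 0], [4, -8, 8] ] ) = [[-6, 4], [9, -8], [0, 8]]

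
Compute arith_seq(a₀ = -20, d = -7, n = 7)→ [-20, -27, -34, -41, -48, -55, -62]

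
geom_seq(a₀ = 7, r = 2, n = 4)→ [7, 14, 28, 56]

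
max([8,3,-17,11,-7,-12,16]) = 16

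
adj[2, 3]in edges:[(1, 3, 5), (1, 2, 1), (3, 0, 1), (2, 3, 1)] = 1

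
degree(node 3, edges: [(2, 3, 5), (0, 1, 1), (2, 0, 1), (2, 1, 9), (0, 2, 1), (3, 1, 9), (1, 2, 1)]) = incident: (2,3), (3,1)
= 2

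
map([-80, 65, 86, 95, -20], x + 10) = [-70, 75, 96, 105, -10]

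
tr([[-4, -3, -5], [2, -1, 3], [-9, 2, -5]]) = -10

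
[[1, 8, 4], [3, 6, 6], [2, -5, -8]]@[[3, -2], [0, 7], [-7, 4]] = [[-25, 70], [-33, 60], [62, -71]]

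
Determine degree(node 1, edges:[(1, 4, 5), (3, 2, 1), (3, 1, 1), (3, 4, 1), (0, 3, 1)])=2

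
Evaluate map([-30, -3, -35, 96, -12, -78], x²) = [900, 9, 1225, 9216, 144, 6084]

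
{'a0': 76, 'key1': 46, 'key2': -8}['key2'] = -8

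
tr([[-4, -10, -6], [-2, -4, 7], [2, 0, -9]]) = -17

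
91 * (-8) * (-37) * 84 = 2262624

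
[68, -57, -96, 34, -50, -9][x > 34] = keep x where x > 34: 68✓, -57✗, -96✗, 34✗, -50✗, -9✗
= [68]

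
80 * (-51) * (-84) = 342720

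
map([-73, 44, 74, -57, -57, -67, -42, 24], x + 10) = [-63, 54, 84, -47, -47, -57, -32, 34]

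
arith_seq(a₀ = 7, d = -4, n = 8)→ a_0 = 7 + 0*-4 = 7
a_1 = 7 + 1*-4 = 3
a_2 = 7 + 2*-4 = -1
...
= [7, 3, -1, -5, -9, -13, -17, -21]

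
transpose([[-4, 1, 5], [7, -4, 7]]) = [[-4, 7], [1, -4], [5, 7]]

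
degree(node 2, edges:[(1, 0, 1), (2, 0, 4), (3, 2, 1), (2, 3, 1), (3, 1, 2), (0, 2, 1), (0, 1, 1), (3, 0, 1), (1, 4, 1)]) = 4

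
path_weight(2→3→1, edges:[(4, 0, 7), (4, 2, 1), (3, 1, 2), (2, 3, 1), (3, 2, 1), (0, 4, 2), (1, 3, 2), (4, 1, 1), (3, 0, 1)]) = 3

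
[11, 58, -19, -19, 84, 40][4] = 84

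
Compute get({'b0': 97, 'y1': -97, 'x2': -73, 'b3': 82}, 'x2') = -73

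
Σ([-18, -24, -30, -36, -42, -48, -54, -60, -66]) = (-18) + (-24) + (-30) + (-36) + (-42) + (-48) + (-54) + (-60) + (-66)
= -378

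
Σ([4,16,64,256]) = 4 + 16 + 64 + 256
= 340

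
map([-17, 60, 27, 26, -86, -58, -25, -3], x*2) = -17*2=-34, 60*2=120, 27*2=54, 26*2=52, -86*2=-172, -58*2=-116, -25*2=-50, -3*2=-6
= [-34, 120, 54, 52, -172, -116, -50, -6]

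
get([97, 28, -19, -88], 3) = -88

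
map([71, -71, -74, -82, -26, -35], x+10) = 71+10=81, -71+10=-61, -74+10=-64, -82+10=-72, -26+10=-16, -35+10=-25
= [81, -61, -64, -72, -16, -25]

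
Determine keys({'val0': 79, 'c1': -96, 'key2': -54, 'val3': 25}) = ['val0', 'c1', 'key2', 'val3']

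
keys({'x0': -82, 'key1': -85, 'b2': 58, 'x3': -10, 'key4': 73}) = ['x0', 'key1', 'b2', 'x3', 'key4']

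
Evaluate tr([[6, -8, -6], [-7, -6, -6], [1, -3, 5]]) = 5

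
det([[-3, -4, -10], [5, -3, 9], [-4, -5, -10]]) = 89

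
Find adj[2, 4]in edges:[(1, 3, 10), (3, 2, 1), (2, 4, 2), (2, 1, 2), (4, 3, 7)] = 2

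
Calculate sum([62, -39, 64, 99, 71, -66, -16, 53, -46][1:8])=166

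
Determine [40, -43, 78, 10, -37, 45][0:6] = [40, -43, 78, 10, -37, 45]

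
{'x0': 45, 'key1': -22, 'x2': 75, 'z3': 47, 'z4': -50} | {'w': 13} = {'x0': 45, 'key1': -22, 'x2': 75, 'z3': 47, 'z4': -50, 'w': 13}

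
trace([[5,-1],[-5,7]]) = 12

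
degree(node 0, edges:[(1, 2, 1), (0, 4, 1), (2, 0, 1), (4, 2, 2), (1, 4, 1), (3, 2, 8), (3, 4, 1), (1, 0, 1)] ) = 3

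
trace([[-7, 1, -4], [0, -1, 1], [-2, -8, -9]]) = -17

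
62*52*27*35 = 3046680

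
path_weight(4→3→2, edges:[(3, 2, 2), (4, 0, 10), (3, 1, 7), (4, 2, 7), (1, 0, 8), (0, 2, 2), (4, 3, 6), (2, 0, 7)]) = 8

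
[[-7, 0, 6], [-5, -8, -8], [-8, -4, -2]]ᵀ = [[-7, -5, -8], [0, -8, -4], [6, -8, -2]]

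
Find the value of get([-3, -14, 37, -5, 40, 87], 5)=87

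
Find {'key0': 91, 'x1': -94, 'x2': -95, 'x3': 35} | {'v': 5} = {'key0': 91, 'x1': -94, 'x2': -95, 'x3': 35, 'v': 5}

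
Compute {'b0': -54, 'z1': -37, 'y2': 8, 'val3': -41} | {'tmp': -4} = {'b0': -54, 'z1': -37, 'y2': 8, 'val3': -41, 'tmp': -4}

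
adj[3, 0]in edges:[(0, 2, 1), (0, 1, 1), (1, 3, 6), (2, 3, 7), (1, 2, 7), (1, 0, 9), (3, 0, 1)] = 1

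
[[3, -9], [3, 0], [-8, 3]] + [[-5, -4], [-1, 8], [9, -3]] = [[-2, -13], [2, 8], [1, 0]]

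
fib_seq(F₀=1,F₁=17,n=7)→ [1, 17, 18, 35, 53, 88, 141]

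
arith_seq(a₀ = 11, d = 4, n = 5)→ a_0 = 11 + 0*4 = 11
a_1 = 11 + 1*4 = 15
a_2 = 11 + 2*4 = 19
...
= [11, 15, 19, 23, 27]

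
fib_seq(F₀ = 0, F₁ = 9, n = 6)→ F_2 = F_1 + F_0 = 9
F_3 = F_2 + F_1 = 18
F_4 = F_3 + F_2 = 27
...
= [0, 9, 9, 18, 27, 45]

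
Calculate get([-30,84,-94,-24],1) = 84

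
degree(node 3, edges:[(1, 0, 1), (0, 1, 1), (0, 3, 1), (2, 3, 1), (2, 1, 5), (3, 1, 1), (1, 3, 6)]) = 4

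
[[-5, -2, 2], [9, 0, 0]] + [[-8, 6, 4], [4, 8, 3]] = [[-13, 4, 6], [13, 8, 3]]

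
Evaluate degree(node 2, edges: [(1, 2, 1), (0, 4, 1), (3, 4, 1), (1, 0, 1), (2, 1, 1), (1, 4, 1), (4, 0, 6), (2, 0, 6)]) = incident: (1,2), (2,1), (2,0)
= 3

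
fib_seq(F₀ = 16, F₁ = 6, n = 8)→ F_2 = F_1 + F_0 = 22
F_3 = F_2 + F_1 = 28
F_4 = F_3 + F_2 = 50
...
= [16, 6, 22, 28, 50, 78, 128, 206]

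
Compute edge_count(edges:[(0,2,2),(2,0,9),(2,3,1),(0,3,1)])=4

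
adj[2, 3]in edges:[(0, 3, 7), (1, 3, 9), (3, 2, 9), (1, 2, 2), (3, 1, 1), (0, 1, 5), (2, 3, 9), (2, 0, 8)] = 9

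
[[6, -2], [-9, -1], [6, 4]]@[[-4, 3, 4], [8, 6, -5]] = [[-40, 6, 34], [28, -33, -31], [8, 42, 4]]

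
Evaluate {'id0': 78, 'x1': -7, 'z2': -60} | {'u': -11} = {'id0': 78, 'x1': -7, 'z2': -60, 'u': -11}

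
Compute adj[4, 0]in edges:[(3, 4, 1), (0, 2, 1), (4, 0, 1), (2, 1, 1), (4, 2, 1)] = 1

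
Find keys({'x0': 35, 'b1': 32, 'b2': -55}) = ['x0', 'b1', 'b2']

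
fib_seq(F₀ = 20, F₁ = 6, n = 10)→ F_2 = F_1 + F_0 = 26
F_3 = F_2 + F_1 = 32
F_4 = F_3 + F_2 = 58
...
= [20, 6, 26, 32, 58, 90, 148, 238, 386, 624]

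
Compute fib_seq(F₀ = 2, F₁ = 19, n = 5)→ [2, 19, 21, 40, 61]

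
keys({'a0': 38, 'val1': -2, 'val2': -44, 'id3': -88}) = ['a0', 'val1', 'val2', 'id3']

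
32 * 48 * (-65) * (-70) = 6988800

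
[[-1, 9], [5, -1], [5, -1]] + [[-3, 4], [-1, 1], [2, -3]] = [[-4, 13], [4, 0], [7, -4]]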